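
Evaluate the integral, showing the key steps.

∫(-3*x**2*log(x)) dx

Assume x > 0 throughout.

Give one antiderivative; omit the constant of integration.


Step 1. Integrate ∫(-3*x**2*log(x)) dx by parts with u = log(x), dv = (-3*x**2) dx, so v = -x**3 [assuming x > 0]: now -x**3*log(x) + ∫(x**2) dx.
Step 2. Evaluate the standard form: now -x**3*log(x) + x**3/3.
Answer: -x**3*log(x) + x**3/3.


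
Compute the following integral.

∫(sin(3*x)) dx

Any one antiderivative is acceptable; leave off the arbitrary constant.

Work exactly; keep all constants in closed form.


Answer: -cos(3*x)/3.


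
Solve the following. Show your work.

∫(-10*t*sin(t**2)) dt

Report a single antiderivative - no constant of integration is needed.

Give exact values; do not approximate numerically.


Step 1. Substitute u = t**2, turning ∫(-10*t*sin(t**2)) dt into ∫(-5*sin(u)) du: now ∫(-5*sin(u)) du.
Step 2. Evaluate the standard form: now 5*cos(u).
Step 3. Substitute back u = t**2: now 5*cos(t**2).
Answer: 5*cos(t**2).


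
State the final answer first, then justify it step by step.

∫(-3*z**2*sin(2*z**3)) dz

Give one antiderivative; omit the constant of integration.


The answer is cos(2*z**3)/2.
Step 1. Substitute u = z**3, turning ∫(-3*z**2*sin(2*z**3)) dz into ∫(-sin(2*u)) du: now ∫(-sin(2*u)) du.
Step 2. Evaluate the standard form: now cos(2*u)/2.
Step 3. Substitute back u = z**3: now cos(2*z**3)/2.
Answer: cos(2*z**3)/2.


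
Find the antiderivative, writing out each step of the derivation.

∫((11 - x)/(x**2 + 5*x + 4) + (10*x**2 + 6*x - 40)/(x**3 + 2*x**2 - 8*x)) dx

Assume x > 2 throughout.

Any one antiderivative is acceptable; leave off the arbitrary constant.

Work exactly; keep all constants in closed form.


Step 1. Rewrite: now ∫((11 - x)/(x**2 + 5*x + 4)) dx + ∫((10*x**2 + 6*x - 40)/(x**3 + 2*x**2 - 8*x)) dx.
Step 2. Decompose ∫((10*x**2 + 6*x - 40)/(x**3 + 2*x**2 - 8*x)) dx by partial fractions, (10*x**2 + 6*x - 40)/(x**3 + 2*x**2 - 8*x) = 4/(x + 4) + 1/(x - 2) + 5/x: now ∫(5/x) dx + ∫((11 - x)/(x**2 + 5*x + 4)) dx + ∫(1/(x - 2)) dx + ∫(4/(x + 4)) dx.
Step 3. Evaluate the standard form [assuming x > 2]: now log(x - 2) + ∫(5/x) dx + ∫((11 - x)/(x**2 + 5*x + 4)) dx + ∫(4/(x + 4)) dx.
Step 4. Evaluate the standard form [assuming x > -4]: now log(x - 2) + 4*log(x + 4) + ∫(5/x) dx + ∫((11 - x)/(x**2 + 5*x + 4)) dx.
Step 5. Evaluate the standard form [assuming x > 0]: now 5*log(x) + log(x - 2) + 4*log(x + 4) + ∫((11 - x)/(x**2 + 5*x + 4)) dx.
Step 6. Decompose ∫((11 - x)/(x**2 + 5*x + 4)) dx by partial fractions, (11 - x)/(x**2 + 5*x + 4) = -5/(x + 4) + 4/(x + 1): now 5*log(x) + log(x - 2) + 4*log(x + 4) + ∫(4/(x + 1)) dx + ∫(-5/(x + 4)) dx.
Step 7. Evaluate the standard form [assuming x > -1]: now 5*log(x) + log(x - 2) + 4*log(x + 1) + 4*log(x + 4) + ∫(-5/(x + 4)) dx.
Step 8. Evaluate the standard form [assuming x > -4]: now 5*log(x) + log(x - 2) + 4*log(x + 1) - log(x + 4).
Answer: 5*log(x) + log(x - 2) + 4*log(x + 1) - log(x + 4).


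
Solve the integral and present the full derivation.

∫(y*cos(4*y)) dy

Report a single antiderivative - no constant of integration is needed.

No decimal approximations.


Step 1. Integrate ∫(y*cos(4*y)) dy by parts with u = y, dv = (cos(4*y)) dy, so v = sin(4*y)/4: now y*sin(4*y)/4 + ∫(-sin(4*y)/4) dy.
Step 2. Evaluate the standard form: now y*sin(4*y)/4 + cos(4*y)/16.
Answer: y*sin(4*y)/4 + cos(4*y)/16.


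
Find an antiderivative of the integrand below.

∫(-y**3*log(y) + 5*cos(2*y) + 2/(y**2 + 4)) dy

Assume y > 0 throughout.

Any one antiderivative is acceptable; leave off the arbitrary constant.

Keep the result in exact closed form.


Answer: -y**4*log(y)/4 + y**4/16 + 5*sin(2*y)/2 + atan(y/2).


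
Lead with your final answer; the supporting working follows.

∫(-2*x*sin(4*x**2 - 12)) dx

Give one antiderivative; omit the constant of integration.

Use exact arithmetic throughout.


The answer is cos(4*x**2 - 12)/4.
Step 1. Substitute u = x**2 - 3, turning ∫(-2*x*sin(4*x**2 - 12)) dx into ∫(-sin(4*u)) du: now ∫(-sin(4*u)) du.
Step 2. Evaluate the standard form: now cos(4*u)/4.
Step 3. Substitute back u = x**2 - 3: now cos(4*x**2 - 12)/4.
Answer: cos(4*x**2 - 12)/4.


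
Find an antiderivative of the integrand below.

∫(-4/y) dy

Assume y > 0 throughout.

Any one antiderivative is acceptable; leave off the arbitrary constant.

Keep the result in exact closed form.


Answer: -4*log(y).


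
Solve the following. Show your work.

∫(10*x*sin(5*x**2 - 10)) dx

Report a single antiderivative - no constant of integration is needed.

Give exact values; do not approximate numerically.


Step 1. Substitute u = x**2 - 2, turning ∫(10*x*sin(5*x**2 - 10)) dx into ∫(5*sin(5*u)) du: now ∫(5*sin(5*u)) du.
Step 2. Evaluate the standard form: now -cos(5*u).
Step 3. Substitute back u = x**2 - 2: now -cos(5*x**2 - 10).
Answer: -cos(5*x**2 - 10).


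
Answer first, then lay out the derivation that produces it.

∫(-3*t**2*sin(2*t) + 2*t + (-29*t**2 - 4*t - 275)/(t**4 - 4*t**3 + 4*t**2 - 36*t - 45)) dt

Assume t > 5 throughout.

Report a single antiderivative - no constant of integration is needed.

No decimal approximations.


The answer is 3*t**2*cos(2*t)/2 + t**2 - 3*t*sin(2*t)/2 - 5*log(t - 5) + 5*log(t + 1) - 3*cos(2*t)/4 + atan(t/3)/3.
Step 1. Rewrite: now ∫(2*t) dt + ∫(-3*t**2*sin(2*t)) dt + ∫((-29*t**2 - 4*t - 275)/(t**4 - 4*t**3 + 4*t**2 - 36*t - 45)) dt.
Step 2. Evaluate the standard form: now t**2 + ∫(-3*t**2*sin(2*t)) dt + ∫((-29*t**2 - 4*t - 275)/(t**4 - 4*t**3 + 4*t**2 - 36*t - 45)) dt.
Step 3. Decompose ∫((-29*t**2 - 4*t - 275)/(t**4 - 4*t**3 + 4*t**2 - 36*t - 45)) dt by partial fractions, (-29*t**2 - 4*t - 275)/(t**4 - 4*t**3 + 4*t**2 - 36*t - 45) = 1/(t**2 + 9) + 5/(t + 1) - 5/(t - 5): now t**2 + ∫(-3*t**2*sin(2*t)) dt + ∫(-5/(t - 5)) dt + ∫(5/(t + 1)) dt + ∫(1/(t**2 + 9)) dt.
Step 4. Evaluate the standard form [assuming t > -1]: now t**2 + 5*log(t + 1) + ∫(-3*t**2*sin(2*t)) dt + ∫(-5/(t - 5)) dt + ∫(1/(t**2 + 9)) dt.
Step 5. Evaluate the standard form [assuming t > 5]: now t**2 - 5*log(t - 5) + 5*log(t + 1) + ∫(-3*t**2*sin(2*t)) dt + ∫(1/(t**2 + 9)) dt.
Step 6. Evaluate the standard form: now t**2 - 5*log(t - 5) + 5*log(t + 1) + atan(t/3)/3 + ∫(-3*t**2*sin(2*t)) dt.
Step 7. Integrate ∫(-3*t**2*sin(2*t)) dt by parts with u = t**2, dv = (-3*sin(2*t)) dt, so v = 3*cos(2*t)/2: now 3*t**2*cos(2*t)/2 + t**2 - 5*log(t - 5) + 5*log(t + 1) + atan(t/3)/3 + ∫(-3*t*cos(2*t)) dt.
Step 8. Integrate ∫(-3*t*cos(2*t)) dt by parts with u = t, dv = (-3*cos(2*t)) dt, so v = -3*sin(2*t)/2: now 3*t**2*cos(2*t)/2 + t**2 - 3*t*sin(2*t)/2 - 5*log(t - 5) + 5*log(t + 1) + atan(t/3)/3 + ∫(3*sin(2*t)/2) dt.
Step 9. Evaluate the standard form: now 3*t**2*cos(2*t)/2 + t**2 - 3*t*sin(2*t)/2 - 5*log(t - 5) + 5*log(t + 1) - 3*cos(2*t)/4 + atan(t/3)/3.
Answer: 3*t**2*cos(2*t)/2 + t**2 - 3*t*sin(2*t)/2 - 5*log(t - 5) + 5*log(t + 1) - 3*cos(2*t)/4 + atan(t/3)/3.


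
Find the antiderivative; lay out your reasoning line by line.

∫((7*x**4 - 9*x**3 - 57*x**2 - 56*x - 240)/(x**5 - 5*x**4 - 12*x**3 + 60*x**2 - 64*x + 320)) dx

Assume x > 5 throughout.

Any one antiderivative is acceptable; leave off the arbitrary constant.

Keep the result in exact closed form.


Step 1. Decompose ∫((7*x**4 - 9*x**3 - 57*x**2 - 56*x - 240)/(x**5 - 5*x**4 - 12*x**3 + 60*x**2 - 64*x + 320)) dx by partial fractions, (7*x**4 - 9*x**3 - 57*x**2 - 56*x - 240)/(x**5 - 5*x**4 - 12*x**3 + 60*x**2 - 64*x + 320) = 1/(x**2 + 4) + 1/(x + 4) + 1/(x - 4) + 5/(x - 5): now ∫(5/(x - 5)) dx + ∫(1/(x - 4)) dx + ∫(1/(x + 4)) dx + ∫(1/(x**2 + 4)) dx.
Step 2. Evaluate the standard form [assuming x > 4]: now log(x - 4) + ∫(5/(x - 5)) dx + ∫(1/(x + 4)) dx + ∫(1/(x**2 + 4)) dx.
Step 3. Evaluate the standard form [assuming x > 5]: now 5*log(x - 5) + log(x - 4) + ∫(1/(x + 4)) dx + ∫(1/(x**2 + 4)) dx.
Step 4. Evaluate the standard form [assuming x > -4]: now 5*log(x - 5) + log(x - 4) + log(x + 4) + ∫(1/(x**2 + 4)) dx.
Step 5. Evaluate the standard form: now 5*log(x - 5) + log(x - 4) + log(x + 4) + atan(x/2)/2.
Answer: 5*log(x - 5) + log(x - 4) + log(x + 4) + atan(x/2)/2.


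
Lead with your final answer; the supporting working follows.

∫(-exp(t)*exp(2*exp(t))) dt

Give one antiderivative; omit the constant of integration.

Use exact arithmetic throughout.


The answer is -exp(2*exp(t))/2.
Step 1. Substitute u = exp(t), turning ∫(-exp(t)*exp(2*exp(t))) dt into ∫(-exp(2*u)) du: now ∫(-exp(2*u)) du.
Step 2. Evaluate the standard form: now -exp(2*u)/2.
Step 3. Substitute back u = exp(t): now -exp(2*exp(t))/2.
Answer: -exp(2*exp(t))/2.


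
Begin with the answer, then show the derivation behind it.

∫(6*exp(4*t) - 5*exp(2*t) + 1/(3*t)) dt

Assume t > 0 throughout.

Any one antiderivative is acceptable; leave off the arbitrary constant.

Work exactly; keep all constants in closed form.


The answer is 3*exp(4*t)/2 - 5*exp(2*t)/2 + log(t)/3.
Step 1. Rewrite: now ∫(1/(3*t)) dt + ∫(-5*exp(2*t)) dt + ∫(6*exp(4*t)) dt.
Step 2. Evaluate the standard form: now -5*exp(2*t)/2 + ∫(1/(3*t)) dt + ∫(6*exp(4*t)) dt.
Step 3. Evaluate the standard form: now 3*exp(4*t)/2 - 5*exp(2*t)/2 + ∫(1/(3*t)) dt.
Step 4. Evaluate the standard form [assuming t > 0]: now 3*exp(4*t)/2 - 5*exp(2*t)/2 + log(t)/3.
Answer: 3*exp(4*t)/2 - 5*exp(2*t)/2 + log(t)/3.


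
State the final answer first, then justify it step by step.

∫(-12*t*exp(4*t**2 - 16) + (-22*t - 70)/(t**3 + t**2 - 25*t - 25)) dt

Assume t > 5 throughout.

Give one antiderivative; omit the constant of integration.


The answer is -3*exp(4*t**2 - 16)/2 - 3*log(t - 5) + 2*log(t + 1) + log(t + 5).
Step 1. Rewrite: now ∫(-12*t*exp(4*t**2 - 16)) dt + ∫((-22*t - 70)/(t**3 + t**2 - 25*t - 25)) dt.
Step 2. Decompose ∫((-22*t - 70)/(t**3 + t**2 - 25*t - 25)) dt by partial fractions, (-22*t - 70)/(t**3 + t**2 - 25*t - 25) = 1/(t + 5) + 2/(t + 1) - 3/(t - 5): now ∫(-12*t*exp(4*t**2 - 16)) dt + ∫(-3/(t - 5)) dt + ∫(2/(t + 1)) dt + ∫(1/(t + 5)) dt.
Step 3. Evaluate the standard form [assuming t > -1]: now 2*log(t + 1) + ∫(-12*t*exp(4*t**2 - 16)) dt + ∫(-3/(t - 5)) dt + ∫(1/(t + 5)) dt.
Step 4. Evaluate the standard form [assuming t > -5]: now 2*log(t + 1) + log(t + 5) + ∫(-12*t*exp(4*t**2 - 16)) dt + ∫(-3/(t - 5)) dt.
Step 5. Evaluate the standard form [assuming t > 5]: now -3*log(t - 5) + 2*log(t + 1) + log(t + 5) + ∫(-12*t*exp(4*t**2 - 16)) dt.
Step 6. Substitute u = t**2 - 4, turning ∫(-12*t*exp(4*t**2 - 16)) dt into ∫(-6*exp(4*u)) du: now -3*log(t - 5) + 2*log(t + 1) + log(t + 5) + ∫(-6*exp(4*u)) du.
Step 7. Evaluate the standard form: now -3*exp(4*u)/2 - 3*log(t - 5) + 2*log(t + 1) + log(t + 5).
Step 8. Substitute back u = t**2 - 4: now -3*exp(4*t**2 - 16)/2 - 3*log(t - 5) + 2*log(t + 1) + log(t + 5).
Answer: -3*exp(4*t**2 - 16)/2 - 3*log(t - 5) + 2*log(t + 1) + log(t + 5).


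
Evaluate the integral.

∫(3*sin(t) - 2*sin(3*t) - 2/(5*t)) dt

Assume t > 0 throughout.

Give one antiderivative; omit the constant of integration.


Answer: -2*log(t)/5 - 3*cos(t) + 2*cos(3*t)/3.


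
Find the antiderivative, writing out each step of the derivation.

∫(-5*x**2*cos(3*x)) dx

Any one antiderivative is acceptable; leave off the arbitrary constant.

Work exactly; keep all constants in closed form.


Step 1. Integrate ∫(-5*x**2*cos(3*x)) dx by parts with u = x**2, dv = (-5*cos(3*x)) dx, so v = -5*sin(3*x)/3: now -5*x**2*sin(3*x)/3 + ∫(10*x*sin(3*x)/3) dx.
Step 2. Integrate ∫(10*x*sin(3*x)/3) dx by parts with u = x, dv = (10*sin(3*x)/3) dx, so v = -10*cos(3*x)/9: now -5*x**2*sin(3*x)/3 - 10*x*cos(3*x)/9 + ∫(10*cos(3*x)/9) dx.
Step 3. Evaluate the standard form: now -5*x**2*sin(3*x)/3 - 10*x*cos(3*x)/9 + 10*sin(3*x)/27.
Answer: -5*x**2*sin(3*x)/3 - 10*x*cos(3*x)/9 + 10*sin(3*x)/27.


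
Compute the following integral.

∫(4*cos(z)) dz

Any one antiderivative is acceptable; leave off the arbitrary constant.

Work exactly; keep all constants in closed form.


Answer: 4*sin(z).


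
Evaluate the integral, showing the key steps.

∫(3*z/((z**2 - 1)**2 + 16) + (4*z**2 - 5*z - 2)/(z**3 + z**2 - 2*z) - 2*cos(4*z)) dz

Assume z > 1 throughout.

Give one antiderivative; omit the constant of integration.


Step 1. Rewrite: now ∫(3*z/((z**2 - 1)**2 + 16)) dz + ∫((4*z**2 - 5*z - 2)/(z**3 + z**2 - 2*z)) dz + ∫(-2*cos(4*z)) dz.
Step 2. Decompose ∫((4*z**2 - 5*z - 2)/(z**3 + z**2 - 2*z)) dz by partial fractions, (4*z**2 - 5*z - 2)/(z**3 + z**2 - 2*z) = 4/(z + 2) - 1/(z - 1) + 1/z: now ∫(1/z) dz + ∫(3*z/((z**2 - 1)**2 + 16)) dz + ∫(-1/(z - 1)) dz + ∫(4/(z + 2)) dz + ∫(-2*cos(4*z)) dz.
Step 3. Evaluate the standard form [assuming z > 0]: now log(z) + ∫(3*z/((z**2 - 1)**2 + 16)) dz + ∫(-1/(z - 1)) dz + ∫(4/(z + 2)) dz + ∫(-2*cos(4*z)) dz.
Step 4. Evaluate the standard form [assuming z > -2]: now log(z) + 4*log(z + 2) + ∫(3*z/((z**2 - 1)**2 + 16)) dz + ∫(-1/(z - 1)) dz + ∫(-2*cos(4*z)) dz.
Step 5. Evaluate the standard form [assuming z > 1]: now log(z) - log(z - 1) + 4*log(z + 2) + ∫(3*z/((z**2 - 1)**2 + 16)) dz + ∫(-2*cos(4*z)) dz.
Step 6. Substitute u = z**2 - 1, turning ∫(3*z/((z**2 - 1)**2 + 16)) dz into ∫(3/(2*(u**2 + 16))) du: now log(z) - log(z - 1) + 4*log(z + 2) + ∫(3/(2*(u**2 + 16))) du + ∫(-2*cos(4*z)) dz.
Step 7. Evaluate the standard form: now log(z) - log(z - 1) + 4*log(z + 2) + 3*atan(u/4)/8 + ∫(-2*cos(4*z)) dz.
Step 8. Substitute back u = z**2 - 1: now log(z) - log(z - 1) + 4*log(z + 2) + 3*atan(z**2/4 - 1/4)/8 + ∫(-2*cos(4*z)) dz.
Step 9. Evaluate the standard form: now log(z) - log(z - 1) + 4*log(z + 2) - sin(4*z)/2 + 3*atan(z**2/4 - 1/4)/8.
Answer: log(z) - log(z - 1) + 4*log(z + 2) - sin(4*z)/2 + 3*atan(z**2/4 - 1/4)/8.


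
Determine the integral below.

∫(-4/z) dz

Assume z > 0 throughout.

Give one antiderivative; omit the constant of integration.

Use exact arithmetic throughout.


Answer: -4*log(z).


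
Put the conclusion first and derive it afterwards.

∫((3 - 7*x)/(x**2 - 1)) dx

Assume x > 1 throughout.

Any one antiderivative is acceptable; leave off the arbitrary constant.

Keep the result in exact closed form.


The answer is -2*log(x - 1) - 5*log(x + 1).
Step 1. Decompose ∫((3 - 7*x)/(x**2 - 1)) dx by partial fractions, (3 - 7*x)/(x**2 - 1) = -5/(x + 1) - 2/(x - 1): now ∫(-2/(x - 1)) dx + ∫(-5/(x + 1)) dx.
Step 2. Evaluate the standard form [assuming x > -1]: now -5*log(x + 1) + ∫(-2/(x - 1)) dx.
Step 3. Evaluate the standard form [assuming x > 1]: now -2*log(x - 1) - 5*log(x + 1).
Answer: -2*log(x - 1) - 5*log(x + 1).


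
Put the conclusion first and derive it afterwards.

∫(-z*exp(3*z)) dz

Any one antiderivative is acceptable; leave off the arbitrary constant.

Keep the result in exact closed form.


The answer is -z*exp(3*z)/3 + exp(3*z)/9.
Step 1. Integrate ∫(-z*exp(3*z)) dz by parts with u = z, dv = (-exp(3*z)) dz, so v = -exp(3*z)/3: now -z*exp(3*z)/3 + ∫(exp(3*z)/3) dz.
Step 2. Evaluate the standard form: now -z*exp(3*z)/3 + exp(3*z)/9.
Answer: -z*exp(3*z)/3 + exp(3*z)/9.


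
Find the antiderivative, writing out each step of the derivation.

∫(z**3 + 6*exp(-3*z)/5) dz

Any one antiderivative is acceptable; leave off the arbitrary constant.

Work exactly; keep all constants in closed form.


Step 1. Rewrite: now ∫(z**3) dz + ∫(6*exp(-3*z)/5) dz.
Step 2. Evaluate the standard form: now z**4/4 + ∫(6*exp(-3*z)/5) dz.
Step 3. Evaluate the standard form: now z**4/4 - 2*exp(-3*z)/5.
Answer: z**4/4 - 2*exp(-3*z)/5.


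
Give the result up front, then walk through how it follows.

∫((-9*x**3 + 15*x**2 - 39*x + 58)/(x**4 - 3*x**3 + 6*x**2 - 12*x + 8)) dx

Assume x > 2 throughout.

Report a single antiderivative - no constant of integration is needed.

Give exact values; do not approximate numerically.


The answer is -4*log(x - 2) - 5*log(x - 1) + atan(x/2)/2.
Step 1. Decompose ∫((-9*x**3 + 15*x**2 - 39*x + 58)/(x**4 - 3*x**3 + 6*x**2 - 12*x + 8)) dx by partial fractions, (-9*x**3 + 15*x**2 - 39*x + 58)/(x**4 - 3*x**3 + 6*x**2 - 12*x + 8) = 1/(x**2 + 4) - 5/(x - 1) - 4/(x - 2): now ∫(-4/(x - 2)) dx + ∫(-5/(x - 1)) dx + ∫(1/(x**2 + 4)) dx.
Step 2. Evaluate the standard form [assuming x > 2]: now -4*log(x - 2) + ∫(-5/(x - 1)) dx + ∫(1/(x**2 + 4)) dx.
Step 3. Evaluate the standard form [assuming x > 1]: now -4*log(x - 2) - 5*log(x - 1) + ∫(1/(x**2 + 4)) dx.
Step 4. Evaluate the standard form: now -4*log(x - 2) - 5*log(x - 1) + atan(x/2)/2.
Answer: -4*log(x - 2) - 5*log(x - 1) + atan(x/2)/2.


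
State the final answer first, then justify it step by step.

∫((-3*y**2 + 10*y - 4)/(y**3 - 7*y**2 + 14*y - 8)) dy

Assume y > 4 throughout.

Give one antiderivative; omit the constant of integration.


The answer is -2*log(y - 4) - 2*log(y - 2) + log(y - 1).
Step 1. Decompose ∫((-3*y**2 + 10*y - 4)/(y**3 - 7*y**2 + 14*y - 8)) dy by partial fractions, (-3*y**2 + 10*y - 4)/(y**3 - 7*y**2 + 14*y - 8) = 1/(y - 1) - 2/(y - 2) - 2/(y - 4): now ∫(-2/(y - 4)) dy + ∫(-2/(y - 2)) dy + ∫(1/(y - 1)) dy.
Step 2. Evaluate the standard form [assuming y > 2]: now -2*log(y - 2) + ∫(-2/(y - 4)) dy + ∫(1/(y - 1)) dy.
Step 3. Evaluate the standard form [assuming y > 4]: now -2*log(y - 4) - 2*log(y - 2) + ∫(1/(y - 1)) dy.
Step 4. Evaluate the standard form [assuming y > 1]: now -2*log(y - 4) - 2*log(y - 2) + log(y - 1).
Answer: -2*log(y - 4) - 2*log(y - 2) + log(y - 1).


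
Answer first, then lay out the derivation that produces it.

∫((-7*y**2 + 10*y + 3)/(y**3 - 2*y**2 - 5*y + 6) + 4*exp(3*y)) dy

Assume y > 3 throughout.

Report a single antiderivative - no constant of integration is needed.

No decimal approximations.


The answer is 4*exp(3*y)/3 - 3*log(y - 3) - log(y - 1) - 3*log(y + 2).
Step 1. Rewrite: now ∫((-7*y**2 + 10*y + 3)/(y**3 - 2*y**2 - 5*y + 6)) dy + ∫(4*exp(3*y)) dy.
Step 2. Decompose ∫((-7*y**2 + 10*y + 3)/(y**3 - 2*y**2 - 5*y + 6)) dy by partial fractions, (-7*y**2 + 10*y + 3)/(y**3 - 2*y**2 - 5*y + 6) = -3/(y + 2) - 1/(y - 1) - 3/(y - 3): now ∫(-3/(y - 3)) dy + ∫(-1/(y - 1)) dy + ∫(-3/(y + 2)) dy + ∫(4*exp(3*y)) dy.
Step 3. Evaluate the standard form [assuming y > 3]: now -3*log(y - 3) + ∫(-1/(y - 1)) dy + ∫(-3/(y + 2)) dy + ∫(4*exp(3*y)) dy.
Step 4. Evaluate the standard form [assuming y > -2]: now -3*log(y - 3) - 3*log(y + 2) + ∫(-1/(y - 1)) dy + ∫(4*exp(3*y)) dy.
Step 5. Evaluate the standard form [assuming y > 1]: now -3*log(y - 3) - log(y - 1) - 3*log(y + 2) + ∫(4*exp(3*y)) dy.
Step 6. Evaluate the standard form: now 4*exp(3*y)/3 - 3*log(y - 3) - log(y - 1) - 3*log(y + 2).
Answer: 4*exp(3*y)/3 - 3*log(y - 3) - log(y - 1) - 3*log(y + 2).


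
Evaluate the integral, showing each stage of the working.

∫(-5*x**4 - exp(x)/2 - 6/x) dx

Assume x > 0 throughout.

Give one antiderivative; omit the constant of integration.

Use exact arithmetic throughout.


Step 1. Rewrite: now ∫(-6/x) dx + ∫(-5*x**4) dx + ∫(-exp(x)/2) dx.
Step 2. Evaluate the standard form [assuming x > 0]: now -6*log(x) + ∫(-5*x**4) dx + ∫(-exp(x)/2) dx.
Step 3. Evaluate the standard form: now -x**5 - 6*log(x) + ∫(-exp(x)/2) dx.
Step 4. Evaluate the standard form: now -x**5 - exp(x)/2 - 6*log(x).
Answer: -x**5 - exp(x)/2 - 6*log(x).


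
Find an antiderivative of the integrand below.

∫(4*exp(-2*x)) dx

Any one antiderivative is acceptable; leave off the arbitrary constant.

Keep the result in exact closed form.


Answer: -2*exp(-2*x).


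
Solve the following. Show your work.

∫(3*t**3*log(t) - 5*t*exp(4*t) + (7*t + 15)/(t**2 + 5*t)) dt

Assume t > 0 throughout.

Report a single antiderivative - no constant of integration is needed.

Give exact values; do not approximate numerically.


Step 1. Rewrite: now ∫(-5*t*exp(4*t)) dt + ∫(3*t**3*log(t)) dt + ∫((7*t + 15)/(t**2 + 5*t)) dt.
Step 2. Integrate ∫(-5*t*exp(4*t)) dt by parts with u = t, dv = (-5*exp(4*t)) dt, so v = -5*exp(4*t)/4: now -5*t*exp(4*t)/4 + ∫(3*t**3*log(t)) dt + ∫((7*t + 15)/(t**2 + 5*t)) dt + ∫(5*exp(4*t)/4) dt.
Step 3. Evaluate the standard form: now -5*t*exp(4*t)/4 + 5*exp(4*t)/16 + ∫(3*t**3*log(t)) dt + ∫((7*t + 15)/(t**2 + 5*t)) dt.
Step 4. Integrate ∫(3*t**3*log(t)) dt by parts with u = log(t), dv = (3*t**3) dt, so v = 3*t**4/4 [assuming t > 0]: now 3*t**4*log(t)/4 - 5*t*exp(4*t)/4 + 5*exp(4*t)/16 + ∫(-3*t**3/4) dt + ∫((7*t + 15)/(t**2 + 5*t)) dt.
Step 5. Evaluate the standard form: now 3*t**4*log(t)/4 - 3*t**4/16 - 5*t*exp(4*t)/4 + 5*exp(4*t)/16 + ∫((7*t + 15)/(t**2 + 5*t)) dt.
Step 6. Decompose ∫((7*t + 15)/(t**2 + 5*t)) dt by partial fractions, (7*t + 15)/(t**2 + 5*t) = 4/(t + 5) + 3/t: now 3*t**4*log(t)/4 - 3*t**4/16 - 5*t*exp(4*t)/4 + 5*exp(4*t)/16 + ∫(3/t) dt + ∫(4/(t + 5)) dt.
Step 7. Evaluate the standard form [assuming t > 0]: now 3*t**4*log(t)/4 - 3*t**4/16 - 5*t*exp(4*t)/4 + 5*exp(4*t)/16 + 3*log(t) + ∫(4/(t + 5)) dt.
Step 8. Evaluate the standard form [assuming t > -5]: now 3*t**4*log(t)/4 - 3*t**4/16 - 5*t*exp(4*t)/4 + 5*exp(4*t)/16 + 3*log(t) + 4*log(t + 5).
Answer: 3*t**4*log(t)/4 - 3*t**4/16 - 5*t*exp(4*t)/4 + 5*exp(4*t)/16 + 3*log(t) + 4*log(t + 5).


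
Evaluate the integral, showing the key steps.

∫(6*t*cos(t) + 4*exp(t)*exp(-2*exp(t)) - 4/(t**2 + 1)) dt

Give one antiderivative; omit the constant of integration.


Step 1. Rewrite: now ∫(6*t*cos(t)) dt + ∫(4*exp(t)*exp(-2*exp(t))) dt + ∫(-4/(t**2 + 1)) dt.
Step 2. Substitute u = exp(t), turning ∫(4*exp(t)*exp(-2*exp(t))) dt into ∫(4*exp(-2*u)) du: now ∫(6*t*cos(t)) dt + ∫(-4/(t**2 + 1)) dt + ∫(4*exp(-2*u)) du.
Step 3. Evaluate the standard form: now ∫(6*t*cos(t)) dt + ∫(-4/(t**2 + 1)) dt - 2*exp(-2*u).
Step 4. Substitute back u = exp(t): now ∫(6*t*cos(t)) dt + ∫(-4/(t**2 + 1)) dt - 2*exp(-2*exp(t)).
Step 5. Integrate ∫(6*t*cos(t)) dt by parts with u = t, dv = (6*cos(t)) dt, so v = 6*sin(t): now 6*t*sin(t) + ∫(-4/(t**2 + 1)) dt + ∫(-6*sin(t)) dt - 2*exp(-2*exp(t)).
Step 6. Evaluate the standard form: now 6*t*sin(t) + 6*cos(t) + ∫(-4/(t**2 + 1)) dt - 2*exp(-2*exp(t)).
Step 7. Evaluate the standard form: now 6*t*sin(t) + 6*cos(t) - 4*atan(t) - 2*exp(-2*exp(t)).
Answer: 6*t*sin(t) + 6*cos(t) - 4*atan(t) - 2*exp(-2*exp(t)).


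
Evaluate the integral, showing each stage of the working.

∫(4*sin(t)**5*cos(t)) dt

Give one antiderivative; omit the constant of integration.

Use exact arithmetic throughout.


Step 1. Substitute u = sin(t), turning ∫(4*sin(t)**5*cos(t)) dt into ∫(4*u**5) du: now ∫(4*u**5) du.
Step 2. Evaluate the standard form: now 2*u**6/3.
Step 3. Substitute back u = sin(t): now 2*sin(t)**6/3.
Answer: 2*sin(t)**6/3.


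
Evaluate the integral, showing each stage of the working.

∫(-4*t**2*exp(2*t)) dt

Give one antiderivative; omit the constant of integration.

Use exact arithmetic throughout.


Step 1. Integrate ∫(-4*t**2*exp(2*t)) dt by parts with u = t**2, dv = (-4*exp(2*t)) dt, so v = -2*exp(2*t): now -2*t**2*exp(2*t) + ∫(4*t*exp(2*t)) dt.
Step 2. Integrate ∫(4*t*exp(2*t)) dt by parts with u = t, dv = (4*exp(2*t)) dt, so v = 2*exp(2*t): now -2*t**2*exp(2*t) + 2*t*exp(2*t) + ∫(-2*exp(2*t)) dt.
Step 3. Evaluate the standard form: now -2*t**2*exp(2*t) + 2*t*exp(2*t) - exp(2*t).
Answer: -2*t**2*exp(2*t) + 2*t*exp(2*t) - exp(2*t).


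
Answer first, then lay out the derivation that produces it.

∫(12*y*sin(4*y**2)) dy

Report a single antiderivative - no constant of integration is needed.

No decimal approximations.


The answer is -3*cos(4*y**2)/2.
Step 1. Substitute u = y**2, turning ∫(12*y*sin(4*y**2)) dy into ∫(6*sin(4*u)) du: now ∫(6*sin(4*u)) du.
Step 2. Evaluate the standard form: now -3*cos(4*u)/2.
Step 3. Substitute back u = y**2: now -3*cos(4*y**2)/2.
Answer: -3*cos(4*y**2)/2.


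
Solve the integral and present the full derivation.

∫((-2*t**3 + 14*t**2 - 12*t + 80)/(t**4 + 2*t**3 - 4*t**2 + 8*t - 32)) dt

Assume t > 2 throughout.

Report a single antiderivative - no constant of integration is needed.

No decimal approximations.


Step 1. Decompose ∫((-2*t**3 + 14*t**2 - 12*t + 80)/(t**4 + 2*t**3 - 4*t**2 + 8*t - 32)) dt by partial fractions, (-2*t**3 + 14*t**2 - 12*t + 80)/(t**4 + 2*t**3 - 4*t**2 + 8*t - 32) = -2/(t**2 + 4) - 4/(t + 4) + 2/(t - 2): now ∫(2/(t - 2)) dt + ∫(-4/(t + 4)) dt + ∫(-2/(t**2 + 4)) dt.
Step 2. Evaluate the standard form [assuming t > 2]: now 2*log(t - 2) + ∫(-4/(t + 4)) dt + ∫(-2/(t**2 + 4)) dt.
Step 3. Evaluate the standard form [assuming t > -4]: now 2*log(t - 2) - 4*log(t + 4) + ∫(-2/(t**2 + 4)) dt.
Step 4. Evaluate the standard form: now 2*log(t - 2) - 4*log(t + 4) - atan(t/2).
Answer: 2*log(t - 2) - 4*log(t + 4) - atan(t/2).


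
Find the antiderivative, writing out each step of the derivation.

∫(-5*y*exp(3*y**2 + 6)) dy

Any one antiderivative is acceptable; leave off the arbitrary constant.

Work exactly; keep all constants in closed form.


Step 1. Substitute u = y**2 + 2, turning ∫(-5*y*exp(3*y**2 + 6)) dy into ∫(-5*exp(3*u)/2) du: now ∫(-5*exp(3*u)/2) du.
Step 2. Evaluate the standard form: now -5*exp(3*u)/6.
Step 3. Substitute back u = y**2 + 2: now -5*exp(3*y**2 + 6)/6.
Answer: -5*exp(3*y**2 + 6)/6.


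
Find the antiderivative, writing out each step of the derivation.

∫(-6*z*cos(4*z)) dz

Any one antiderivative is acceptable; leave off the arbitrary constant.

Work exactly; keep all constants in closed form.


Step 1. Integrate ∫(-6*z*cos(4*z)) dz by parts with u = z, dv = (-6*cos(4*z)) dz, so v = -3*sin(4*z)/2: now -3*z*sin(4*z)/2 + ∫(3*sin(4*z)/2) dz.
Step 2. Evaluate the standard form: now -3*z*sin(4*z)/2 - 3*cos(4*z)/8.
Answer: -3*z*sin(4*z)/2 - 3*cos(4*z)/8.


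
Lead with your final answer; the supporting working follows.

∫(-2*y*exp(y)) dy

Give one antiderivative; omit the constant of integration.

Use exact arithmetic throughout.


The answer is -2*y*exp(y) + 2*exp(y).
Step 1. Integrate ∫(-2*y*exp(y)) dy by parts with u = y, dv = (-2*exp(y)) dy, so v = -2*exp(y): now -2*y*exp(y) + ∫(2*exp(y)) dy.
Step 2. Evaluate the standard form: now -2*y*exp(y) + 2*exp(y).
Answer: -2*y*exp(y) + 2*exp(y).


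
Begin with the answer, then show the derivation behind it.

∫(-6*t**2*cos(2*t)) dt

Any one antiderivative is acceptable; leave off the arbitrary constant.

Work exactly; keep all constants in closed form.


The answer is -3*t**2*sin(2*t) - 3*t*cos(2*t) + 3*sin(2*t)/2.
Step 1. Integrate ∫(-6*t**2*cos(2*t)) dt by parts with u = t**2, dv = (-6*cos(2*t)) dt, so v = -3*sin(2*t): now -3*t**2*sin(2*t) + ∫(6*t*sin(2*t)) dt.
Step 2. Integrate ∫(6*t*sin(2*t)) dt by parts with u = t, dv = (6*sin(2*t)) dt, so v = -3*cos(2*t): now -3*t**2*sin(2*t) - 3*t*cos(2*t) + ∫(3*cos(2*t)) dt.
Step 3. Evaluate the standard form: now -3*t**2*sin(2*t) - 3*t*cos(2*t) + 3*sin(2*t)/2.
Answer: -3*t**2*sin(2*t) - 3*t*cos(2*t) + 3*sin(2*t)/2.


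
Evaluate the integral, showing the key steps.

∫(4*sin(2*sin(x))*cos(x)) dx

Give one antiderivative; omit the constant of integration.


Step 1. Substitute u = sin(x), turning ∫(4*sin(2*sin(x))*cos(x)) dx into ∫(4*sin(2*u)) du: now ∫(4*sin(2*u)) du.
Step 2. Evaluate the standard form: now -2*cos(2*u).
Step 3. Substitute back u = sin(x): now -2*cos(2*sin(x)).
Answer: -2*cos(2*sin(x)).


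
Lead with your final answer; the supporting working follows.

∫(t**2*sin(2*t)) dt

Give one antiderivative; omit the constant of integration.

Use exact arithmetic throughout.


The answer is -t**2*cos(2*t)/2 + t*sin(2*t)/2 + cos(2*t)/4.
Step 1. Integrate ∫(t**2*sin(2*t)) dt by parts with u = t**2, dv = (sin(2*t)) dt, so v = -cos(2*t)/2: now -t**2*cos(2*t)/2 + ∫(t*cos(2*t)) dt.
Step 2. Integrate ∫(t*cos(2*t)) dt by parts with u = t, dv = (cos(2*t)) dt, so v = sin(2*t)/2: now -t**2*cos(2*t)/2 + t*sin(2*t)/2 + ∫(-sin(2*t)/2) dt.
Step 3. Evaluate the standard form: now -t**2*cos(2*t)/2 + t*sin(2*t)/2 + cos(2*t)/4.
Answer: -t**2*cos(2*t)/2 + t*sin(2*t)/2 + cos(2*t)/4.


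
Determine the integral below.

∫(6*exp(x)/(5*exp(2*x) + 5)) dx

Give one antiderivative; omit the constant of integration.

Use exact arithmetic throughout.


Answer: 6*atan(exp(x))/5.


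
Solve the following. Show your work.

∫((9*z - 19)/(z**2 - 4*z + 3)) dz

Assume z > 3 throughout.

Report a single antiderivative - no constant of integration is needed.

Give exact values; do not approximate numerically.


Step 1. Decompose ∫((9*z - 19)/(z**2 - 4*z + 3)) dz by partial fractions, (9*z - 19)/(z**2 - 4*z + 3) = 5/(z - 1) + 4/(z - 3): now ∫(4/(z - 3)) dz + ∫(5/(z - 1)) dz.
Step 2. Evaluate the standard form [assuming z > 1]: now 5*log(z - 1) + ∫(4/(z - 3)) dz.
Step 3. Evaluate the standard form [assuming z > 3]: now 4*log(z - 3) + 5*log(z - 1).
Answer: 4*log(z - 3) + 5*log(z - 1).


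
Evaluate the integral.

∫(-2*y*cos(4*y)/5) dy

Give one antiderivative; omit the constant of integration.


Answer: -y*sin(4*y)/10 - cos(4*y)/40.


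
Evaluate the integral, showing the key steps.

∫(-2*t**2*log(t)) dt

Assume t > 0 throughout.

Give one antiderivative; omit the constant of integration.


Step 1. Integrate ∫(-2*t**2*log(t)) dt by parts with u = log(t), dv = (-2*t**2) dt, so v = -2*t**3/3 [assuming t > 0]: now -2*t**3*log(t)/3 + ∫(2*t**2/3) dt.
Step 2. Evaluate the standard form: now -2*t**3*log(t)/3 + 2*t**3/9.
Answer: -2*t**3*log(t)/3 + 2*t**3/9.


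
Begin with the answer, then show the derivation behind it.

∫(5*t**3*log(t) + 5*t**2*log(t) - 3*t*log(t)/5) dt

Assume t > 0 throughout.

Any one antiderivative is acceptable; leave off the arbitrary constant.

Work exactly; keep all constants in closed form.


The answer is 5*t**4*log(t)/4 - 5*t**4/16 + 5*t**3*log(t)/3 - 5*t**3/9 - 3*t**2*log(t)/10 + 3*t**2/20.
Step 1. Rewrite: now ∫(-3*t*log(t)/5) dt + ∫(5*t**2*log(t)) dt + ∫(5*t**3*log(t)) dt.
Step 2. Integrate ∫(-3*t*log(t)/5) dt by parts with u = log(t), dv = (-3*t/5) dt, so v = -3*t**2/10 [assuming t > 0]: now -3*t**2*log(t)/10 + ∫(3*t/10) dt + ∫(5*t**2*log(t)) dt + ∫(5*t**3*log(t)) dt.
Step 3. Evaluate the standard form: now -3*t**2*log(t)/10 + 3*t**2/20 + ∫(5*t**2*log(t)) dt + ∫(5*t**3*log(t)) dt.
Step 4. Integrate ∫(5*t**2*log(t)) dt by parts with u = log(t), dv = (5*t**2) dt, so v = 5*t**3/3 [assuming t > 0]: now 5*t**3*log(t)/3 - 3*t**2*log(t)/10 + 3*t**2/20 + ∫(-5*t**2/3) dt + ∫(5*t**3*log(t)) dt.
Step 5. Evaluate the standard form: now 5*t**3*log(t)/3 - 5*t**3/9 - 3*t**2*log(t)/10 + 3*t**2/20 + ∫(5*t**3*log(t)) dt.
Step 6. Integrate ∫(5*t**3*log(t)) dt by parts with u = log(t), dv = (5*t**3) dt, so v = 5*t**4/4 [assuming t > 0]: now 5*t**4*log(t)/4 + 5*t**3*log(t)/3 - 5*t**3/9 - 3*t**2*log(t)/10 + 3*t**2/20 + ∫(-5*t**3/4) dt.
Step 7. Evaluate the standard form: now 5*t**4*log(t)/4 - 5*t**4/16 + 5*t**3*log(t)/3 - 5*t**3/9 - 3*t**2*log(t)/10 + 3*t**2/20.
Answer: 5*t**4*log(t)/4 - 5*t**4/16 + 5*t**3*log(t)/3 - 5*t**3/9 - 3*t**2*log(t)/10 + 3*t**2/20.


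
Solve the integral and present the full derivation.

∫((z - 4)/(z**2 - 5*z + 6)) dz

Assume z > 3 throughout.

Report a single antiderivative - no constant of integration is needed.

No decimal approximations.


Step 1. Decompose ∫((z - 4)/(z**2 - 5*z + 6)) dz by partial fractions, (z - 4)/(z**2 - 5*z + 6) = 2/(z - 2) - 1/(z - 3): now ∫(-1/(z - 3)) dz + ∫(2/(z - 2)) dz.
Step 2. Evaluate the standard form [assuming z > 2]: now 2*log(z - 2) + ∫(-1/(z - 3)) dz.
Step 3. Evaluate the standard form [assuming z > 3]: now -log(z - 3) + 2*log(z - 2).
Answer: -log(z - 3) + 2*log(z - 2).


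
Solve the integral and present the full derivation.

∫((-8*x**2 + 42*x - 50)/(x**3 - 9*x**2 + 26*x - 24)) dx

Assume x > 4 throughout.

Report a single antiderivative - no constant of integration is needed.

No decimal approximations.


Step 1. Decompose ∫((-8*x**2 + 42*x - 50)/(x**3 - 9*x**2 + 26*x - 24)) dx by partial fractions, (-8*x**2 + 42*x - 50)/(x**3 - 9*x**2 + 26*x - 24) = 1/(x - 2) - 4/(x - 3) - 5/(x - 4): now ∫(-5/(x - 4)) dx + ∫(-4/(x - 3)) dx + ∫(1/(x - 2)) dx.
Step 2. Evaluate the standard form [assuming x > 3]: now -4*log(x - 3) + ∫(-5/(x - 4)) dx + ∫(1/(x - 2)) dx.
Step 3. Evaluate the standard form [assuming x > 4]: now -5*log(x - 4) - 4*log(x - 3) + ∫(1/(x - 2)) dx.
Step 4. Evaluate the standard form [assuming x > 2]: now -5*log(x - 4) - 4*log(x - 3) + log(x - 2).
Answer: -5*log(x - 4) - 4*log(x - 3) + log(x - 2).


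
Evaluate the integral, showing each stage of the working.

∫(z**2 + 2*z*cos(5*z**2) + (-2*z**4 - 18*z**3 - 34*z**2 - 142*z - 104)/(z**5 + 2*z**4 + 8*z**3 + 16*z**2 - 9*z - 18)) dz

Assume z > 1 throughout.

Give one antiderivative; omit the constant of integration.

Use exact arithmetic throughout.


Step 1. Rewrite: now ∫(z**2) dz + ∫(2*z*cos(5*z**2)) dz + ∫((-2*z**4 - 18*z**3 - 34*z**2 - 142*z - 104)/(z**5 + 2*z**4 + 8*z**3 + 16*z**2 - 9*z - 18)) dz.
Step 2. Evaluate the standard form: now z**3/3 + ∫(2*z*cos(5*z**2)) dz + ∫((-2*z**4 - 18*z**3 - 34*z**2 - 142*z - 104)/(z**5 + 2*z**4 + 8*z**3 + 16*z**2 - 9*z - 18)) dz.
Step 3. Decompose ∫((-2*z**4 - 18*z**3 - 34*z**2 - 142*z - 104)/(z**5 + 2*z**4 + 8*z**3 + 16*z**2 - 9*z - 18)) dz by partial fractions, (-2*z**4 - 18*z**3 - 34*z**2 - 142*z - 104)/(z**5 + 2*z**4 + 8*z**3 + 16*z**2 - 9*z - 18) = -2/(z**2 + 9) + 4/(z + 2) - 1/(z + 1) - 5/(z - 1): now z**3/3 + ∫(2*z*cos(5*z**2)) dz + ∫(-5/(z - 1)) dz + ∫(-1/(z + 1)) dz + ∫(4/(z + 2)) dz + ∫(-2/(z**2 + 9)) dz.
Step 4. Evaluate the standard form [assuming z > -1]: now z**3/3 - log(z + 1) + ∫(2*z*cos(5*z**2)) dz + ∫(-5/(z - 1)) dz + ∫(4/(z + 2)) dz + ∫(-2/(z**2 + 9)) dz.
Step 5. Evaluate the standard form [assuming z > -2]: now z**3/3 - log(z + 1) + 4*log(z + 2) + ∫(2*z*cos(5*z**2)) dz + ∫(-5/(z - 1)) dz + ∫(-2/(z**2 + 9)) dz.
Step 6. Evaluate the standard form [assuming z > 1]: now z**3/3 - 5*log(z - 1) - log(z + 1) + 4*log(z + 2) + ∫(2*z*cos(5*z**2)) dz + ∫(-2/(z**2 + 9)) dz.
Step 7. Evaluate the standard form: now z**3/3 - 5*log(z - 1) - log(z + 1) + 4*log(z + 2) - 2*atan(z/3)/3 + ∫(2*z*cos(5*z**2)) dz.
Step 8. Substitute u = z**2, turning ∫(2*z*cos(5*z**2)) dz into ∫(cos(5*u)) du: now z**3/3 - 5*log(z - 1) - log(z + 1) + 4*log(z + 2) - 2*atan(z/3)/3 + ∫(cos(5*u)) du.
Step 9. Evaluate the standard form: now z**3/3 - 5*log(z - 1) - log(z + 1) + 4*log(z + 2) + sin(5*u)/5 - 2*atan(z/3)/3.
Step 10. Substitute back u = z**2: now z**3/3 - 5*log(z - 1) - log(z + 1) + 4*log(z + 2) + sin(5*z**2)/5 - 2*atan(z/3)/3.
Answer: z**3/3 - 5*log(z - 1) - log(z + 1) + 4*log(z + 2) + sin(5*z**2)/5 - 2*atan(z/3)/3.


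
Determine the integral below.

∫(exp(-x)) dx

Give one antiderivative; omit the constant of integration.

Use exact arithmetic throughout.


Answer: -exp(-x).


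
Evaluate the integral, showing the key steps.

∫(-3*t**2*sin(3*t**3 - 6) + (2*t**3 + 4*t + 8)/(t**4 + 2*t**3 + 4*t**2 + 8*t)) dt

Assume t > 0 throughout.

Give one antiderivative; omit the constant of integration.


Step 1. Rewrite: now ∫(-3*t**2*sin(3*t**3 - 6)) dt + ∫((2*t**3 + 4*t + 8)/(t**4 + 2*t**3 + 4*t**2 + 8*t)) dt.
Step 2. Substitute u = t**3 - 2, turning ∫(-3*t**2*sin(3*t**3 - 6)) dt into ∫(-sin(3*u)) du: now ∫((2*t**3 + 4*t + 8)/(t**4 + 2*t**3 + 4*t**2 + 8*t)) dt + ∫(-sin(3*u)) du.
Step 3. Evaluate the standard form: now cos(3*u)/3 + ∫((2*t**3 + 4*t + 8)/(t**4 + 2*t**3 + 4*t**2 + 8*t)) dt.
Step 4. Substitute back u = t**3 - 2: now cos(3*t**3 - 6)/3 + ∫((2*t**3 + 4*t + 8)/(t**4 + 2*t**3 + 4*t**2 + 8*t)) dt.
Step 5. Decompose ∫((2*t**3 + 4*t + 8)/(t**4 + 2*t**3 + 4*t**2 + 8*t)) dt by partial fractions, (2*t**3 + 4*t + 8)/(t**4 + 2*t**3 + 4*t**2 + 8*t) = -2/(t**2 + 4) + 1/(t + 2) + 1/t: now cos(3*t**3 - 6)/3 + ∫(1/t) dt + ∫(1/(t + 2)) dt + ∫(-2/(t**2 + 4)) dt.
Step 6. Evaluate the standard form [assuming t > -2]: now log(t + 2) + cos(3*t**3 - 6)/3 + ∫(1/t) dt + ∫(-2/(t**2 + 4)) dt.
Step 7. Evaluate the standard form [assuming t > 0]: now log(t) + log(t + 2) + cos(3*t**3 - 6)/3 + ∫(-2/(t**2 + 4)) dt.
Step 8. Evaluate the standard form: now log(t) + log(t + 2) + cos(3*t**3 - 6)/3 - atan(t/2).
Answer: log(t) + log(t + 2) + cos(3*t**3 - 6)/3 - atan(t/2).


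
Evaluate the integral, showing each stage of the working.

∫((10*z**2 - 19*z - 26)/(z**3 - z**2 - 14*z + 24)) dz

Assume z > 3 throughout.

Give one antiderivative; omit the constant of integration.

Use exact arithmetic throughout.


Step 1. Decompose ∫((10*z**2 - 19*z - 26)/(z**3 - z**2 - 14*z + 24)) dz by partial fractions, (10*z**2 - 19*z - 26)/(z**3 - z**2 - 14*z + 24) = 5/(z + 4) + 4/(z - 2) + 1/(z - 3): now ∫(1/(z - 3)) dz + ∫(4/(z - 2)) dz + ∫(5/(z + 4)) dz.
Step 2. Evaluate the standard form [assuming z > 3]: now log(z - 3) + ∫(4/(z - 2)) dz + ∫(5/(z + 4)) dz.
Step 3. Evaluate the standard form [assuming z > 2]: now log(z - 3) + 4*log(z - 2) + ∫(5/(z + 4)) dz.
Step 4. Evaluate the standard form [assuming z > -4]: now log(z - 3) + 4*log(z - 2) + 5*log(z + 4).
Answer: log(z - 3) + 4*log(z - 2) + 5*log(z + 4).


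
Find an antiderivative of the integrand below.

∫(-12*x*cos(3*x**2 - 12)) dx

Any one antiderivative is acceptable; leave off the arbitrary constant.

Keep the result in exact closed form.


Answer: -2*sin(3*x**2 - 12).


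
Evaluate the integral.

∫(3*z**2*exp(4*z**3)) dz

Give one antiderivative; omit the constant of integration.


Answer: exp(4*z**3)/4.


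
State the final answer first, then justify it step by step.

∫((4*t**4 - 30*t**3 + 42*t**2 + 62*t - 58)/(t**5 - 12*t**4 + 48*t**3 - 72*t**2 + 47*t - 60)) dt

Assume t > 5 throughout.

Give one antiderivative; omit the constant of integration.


The answer is log(t - 5) + 2*log(t - 4) + log(t - 3) + 2*atan(t).
Step 1. Decompose ∫((4*t**4 - 30*t**3 + 42*t**2 + 62*t - 58)/(t**5 - 12*t**4 + 48*t**3 - 72*t**2 + 47*t - 60)) dt by partial fractions, (4*t**4 - 30*t**3 + 42*t**2 + 62*t - 58)/(t**5 - 12*t**4 + 48*t**3 - 72*t**2 + 47*t - 60) = 2/(t**2 + 1) + 1/(t - 3) + 2/(t - 4) + 1/(t - 5): now ∫(1/(t - 5)) dt + ∫(2/(t - 4)) dt + ∫(1/(t - 3)) dt + ∫(2/(t**2 + 1)) dt.
Step 2. Evaluate the standard form [assuming t > 5]: now log(t - 5) + ∫(2/(t - 4)) dt + ∫(1/(t - 3)) dt + ∫(2/(t**2 + 1)) dt.
Step 3. Evaluate the standard form [assuming t > 4]: now log(t - 5) + 2*log(t - 4) + ∫(1/(t - 3)) dt + ∫(2/(t**2 + 1)) dt.
Step 4. Evaluate the standard form [assuming t > 3]: now log(t - 5) + 2*log(t - 4) + log(t - 3) + ∫(2/(t**2 + 1)) dt.
Step 5. Evaluate the standard form: now log(t - 5) + 2*log(t - 4) + log(t - 3) + 2*atan(t).
Answer: log(t - 5) + 2*log(t - 4) + log(t - 3) + 2*atan(t).


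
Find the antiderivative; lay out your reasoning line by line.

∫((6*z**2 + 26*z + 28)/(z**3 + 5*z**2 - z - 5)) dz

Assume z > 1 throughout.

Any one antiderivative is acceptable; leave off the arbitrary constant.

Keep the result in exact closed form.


Step 1. Decompose ∫((6*z**2 + 26*z + 28)/(z**3 + 5*z**2 - z - 5)) dz by partial fractions, (6*z**2 + 26*z + 28)/(z**3 + 5*z**2 - z - 5) = 2/(z + 5) - 1/(z + 1) + 5/(z - 1): now ∫(5/(z - 1)) dz + ∫(-1/(z + 1)) dz + ∫(2/(z + 5)) dz.
Step 2. Evaluate the standard form [assuming z > -5]: now 2*log(z + 5) + ∫(5/(z - 1)) dz + ∫(-1/(z + 1)) dz.
Step 3. Evaluate the standard form [assuming z > 1]: now 5*log(z - 1) + 2*log(z + 5) + ∫(-1/(z + 1)) dz.
Step 4. Evaluate the standard form [assuming z > -1]: now 5*log(z - 1) - log(z + 1) + 2*log(z + 5).
Answer: 5*log(z - 1) - log(z + 1) + 2*log(z + 5).


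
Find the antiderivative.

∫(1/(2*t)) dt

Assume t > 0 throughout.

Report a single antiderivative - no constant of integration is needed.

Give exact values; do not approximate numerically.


Answer: log(t)/2.


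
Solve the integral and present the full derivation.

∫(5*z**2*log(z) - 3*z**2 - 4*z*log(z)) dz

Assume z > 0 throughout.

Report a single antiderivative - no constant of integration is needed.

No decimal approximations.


Step 1. Rewrite: now ∫(-3*z**2) dz + ∫(-4*z*log(z)) dz + ∫(5*z**2*log(z)) dz.
Step 2. Integrate ∫(-4*z*log(z)) dz by parts with u = log(z), dv = (-4*z) dz, so v = -2*z**2 [assuming z > 0]: now -2*z**2*log(z) + ∫(2*z) dz + ∫(-3*z**2) dz + ∫(5*z**2*log(z)) dz.
Step 3. Evaluate the standard form: now -2*z**2*log(z) + z**2 + ∫(-3*z**2) dz + ∫(5*z**2*log(z)) dz.
Step 4. Integrate ∫(5*z**2*log(z)) dz by parts with u = log(z), dv = (5*z**2) dz, so v = 5*z**3/3 [assuming z > 0]: now 5*z**3*log(z)/3 - 2*z**2*log(z) + z**2 + ∫(-3*z**2) dz + ∫(-5*z**2/3) dz.
Step 5. Evaluate the standard form: now 5*z**3*log(z)/3 - 5*z**3/9 - 2*z**2*log(z) + z**2 + ∫(-3*z**2) dz.
Step 6. Evaluate the standard form: now 5*z**3*log(z)/3 - 14*z**3/9 - 2*z**2*log(z) + z**2.
Answer: 5*z**3*log(z)/3 - 14*z**3/9 - 2*z**2*log(z) + z**2.
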